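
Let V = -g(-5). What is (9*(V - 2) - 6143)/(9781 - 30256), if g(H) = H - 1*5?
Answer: 467/1575 ≈ 0.29651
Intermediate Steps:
g(H) = -5 + H (g(H) = H - 5 = -5 + H)
V = 10 (V = -(-5 - 5) = -1*(-10) = 10)
(9*(V - 2) - 6143)/(9781 - 30256) = (9*(10 - 2) - 6143)/(9781 - 30256) = (9*8 - 6143)/(-20475) = (72 - 6143)*(-1/20475) = -6071*(-1/20475) = 467/1575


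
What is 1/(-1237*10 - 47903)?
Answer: -1/60273 ≈ -1.6591e-5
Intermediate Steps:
1/(-1237*10 - 47903) = 1/(-12370 - 47903) = 1/(-60273) = -1/60273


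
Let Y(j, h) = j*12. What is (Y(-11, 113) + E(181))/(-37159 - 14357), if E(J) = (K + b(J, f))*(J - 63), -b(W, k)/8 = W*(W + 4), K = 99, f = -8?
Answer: 15799145/25758 ≈ 613.37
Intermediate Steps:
Y(j, h) = 12*j
b(W, k) = -8*W*(4 + W) (b(W, k) = -8*W*(W + 4) = -8*W*(4 + W))
E(J) = (-63 + J)*(99 - 8*J*(4 + J)) (E(J) = (99 - 8*J*(4 + J))*(J - 63) = (99 - 8*J*(4 + J))*(-63 + J) = (-63 + J)*(99 - 8*J*(4 + J)))
(Y(-11, 113) + E(181))/(-37159 - 14357) = (12*(-11) + (-6237 - 8*181³ + 472*181² + 2115*181))/(-37159 - 14357) = (-132 + (-6237 - 8*5929741 + 472*32761 + 382815))/(-51516) = (-132 + (-6237 - 47437928 + 15463192 + 382815))*(-1/51516) = (-132 - 31598158)*(-1/51516) = -31598290*(-1/51516) = 15799145/25758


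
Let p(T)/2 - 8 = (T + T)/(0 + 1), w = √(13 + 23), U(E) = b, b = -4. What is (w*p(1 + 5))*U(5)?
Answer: -960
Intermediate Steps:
U(E) = -4
w = 6 (w = √36 = 6)
p(T) = 16 + 4*T (p(T) = 16 + 2*((T + T)/(0 + 1)) = 16 + 2*((2*T)/1) = 16 + 2*((2*T)*1) = 16 + 2*(2*T) = 16 + 4*T)
(w*p(1 + 5))*U(5) = (6*(16 + 4*(1 + 5)))*(-4) = (6*(16 + 4*6))*(-4) = (6*(16 + 24))*(-4) = (6*40)*(-4) = 240*(-4) = -960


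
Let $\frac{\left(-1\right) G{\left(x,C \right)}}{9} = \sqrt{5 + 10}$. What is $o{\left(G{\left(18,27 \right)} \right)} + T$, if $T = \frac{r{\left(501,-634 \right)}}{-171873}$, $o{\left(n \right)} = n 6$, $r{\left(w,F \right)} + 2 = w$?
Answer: $- \frac{499}{171873} - 54 \sqrt{15} \approx -209.14$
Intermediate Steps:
$G{\left(x,C \right)} = - 9 \sqrt{15}$ ($G{\left(x,C \right)} = - 9 \sqrt{5 + 10} = - 9 \sqrt{15}$)
$r{\left(w,F \right)} = -2 + w$
$o{\left(n \right)} = 6 n$
$T = - \frac{499}{171873}$ ($T = \frac{-2 + 501}{-171873} = 499 \left(- \frac{1}{171873}\right) = - \frac{499}{171873} \approx -0.0029033$)
$o{\left(G{\left(18,27 \right)} \right)} + T = 6 \left(- 9 \sqrt{15}\right) - \frac{499}{171873} = - 54 \sqrt{15} - \frac{499}{171873} = - \frac{499}{171873} - 54 \sqrt{15}$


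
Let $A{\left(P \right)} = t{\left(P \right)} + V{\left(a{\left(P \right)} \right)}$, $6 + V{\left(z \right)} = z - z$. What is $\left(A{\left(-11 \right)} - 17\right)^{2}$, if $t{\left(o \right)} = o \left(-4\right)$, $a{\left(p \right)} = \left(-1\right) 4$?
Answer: $441$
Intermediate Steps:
$a{\left(p \right)} = -4$
$V{\left(z \right)} = -6$ ($V{\left(z \right)} = -6 + \left(z - z\right) = -6 + 0 = -6$)
$t{\left(o \right)} = - 4 o$
$A{\left(P \right)} = -6 - 4 P$ ($A{\left(P \right)} = - 4 P - 6 = -6 - 4 P$)
$\left(A{\left(-11 \right)} - 17\right)^{2} = \left(\left(-6 - -44\right) - 17\right)^{2} = \left(\left(-6 + 44\right) - 17\right)^{2} = \left(38 - 17\right)^{2} = 21^{2} = 441$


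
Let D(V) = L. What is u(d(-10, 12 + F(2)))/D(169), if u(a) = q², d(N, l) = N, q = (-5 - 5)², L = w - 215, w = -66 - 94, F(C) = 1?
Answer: -80/3 ≈ -26.667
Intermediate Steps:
w = -160
L = -375 (L = -160 - 215 = -375)
D(V) = -375
q = 100 (q = (-10)² = 100)
u(a) = 10000 (u(a) = 100² = 10000)
u(d(-10, 12 + F(2)))/D(169) = 10000/(-375) = 10000*(-1/375) = -80/3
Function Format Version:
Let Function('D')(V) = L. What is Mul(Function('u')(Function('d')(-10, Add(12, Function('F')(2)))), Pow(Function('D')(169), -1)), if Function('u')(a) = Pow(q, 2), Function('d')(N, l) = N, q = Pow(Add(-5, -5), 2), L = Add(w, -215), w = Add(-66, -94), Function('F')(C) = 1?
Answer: Rational(-80, 3) ≈ -26.667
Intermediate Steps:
w = -160
L = -375 (L = Add(-160, -215) = -375)
Function('D')(V) = -375
q = 100 (q = Pow(-10, 2) = 100)
Function('u')(a) = 10000 (Function('u')(a) = Pow(100, 2) = 10000)
Mul(Function('u')(Function('d')(-10, Add(12, Function('F')(2)))), Pow(Function('D')(169), -1)) = Mul(10000, Pow(-375, -1)) = Mul(10000, Rational(-1, 375)) = Rational(-80, 3)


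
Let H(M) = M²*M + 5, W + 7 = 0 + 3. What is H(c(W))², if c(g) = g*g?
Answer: 16818201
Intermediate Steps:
W = -4 (W = -7 + (0 + 3) = -7 + 3 = -4)
c(g) = g²
H(M) = 5 + M³ (H(M) = M³ + 5 = 5 + M³)
H(c(W))² = (5 + ((-4)²)³)² = (5 + 16³)² = (5 + 4096)² = 4101² = 16818201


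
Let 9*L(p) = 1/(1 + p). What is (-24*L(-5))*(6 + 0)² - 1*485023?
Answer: -484999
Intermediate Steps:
L(p) = 1/(9*(1 + p))
(-24*L(-5))*(6 + 0)² - 1*485023 = (-8/(3*(1 - 5)))*(6 + 0)² - 1*485023 = -8/(3*(-4))*6² - 485023 = -8*(-1)/(3*4)*36 - 485023 = -24*(-1/36)*36 - 485023 = (⅔)*36 - 485023 = 24 - 485023 = -484999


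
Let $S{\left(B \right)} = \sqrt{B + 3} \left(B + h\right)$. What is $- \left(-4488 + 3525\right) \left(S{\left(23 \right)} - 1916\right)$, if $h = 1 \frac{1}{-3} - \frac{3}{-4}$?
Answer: $-1845108 + \frac{90201 \sqrt{26}}{4} \approx -1.7301 \cdot 10^{6}$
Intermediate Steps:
$h = \frac{5}{12}$ ($h = 1 \left(- \frac{1}{3}\right) - - \frac{3}{4} = - \frac{1}{3} + \frac{3}{4} = \frac{5}{12} \approx 0.41667$)
$S{\left(B \right)} = \sqrt{3 + B} \left(\frac{5}{12} + B\right)$ ($S{\left(B \right)} = \sqrt{B + 3} \left(B + \frac{5}{12}\right) = \sqrt{3 + B} \left(\frac{5}{12} + B\right)$)
$- \left(-4488 + 3525\right) \left(S{\left(23 \right)} - 1916\right) = - \left(-4488 + 3525\right) \left(\sqrt{3 + 23} \left(\frac{5}{12} + 23\right) - 1916\right) = - \left(-963\right) \left(\sqrt{26} \cdot \frac{281}{12} - 1916\right) = - \left(-963\right) \left(\frac{281 \sqrt{26}}{12} - 1916\right) = - \left(-963\right) \left(-1916 + \frac{281 \sqrt{26}}{12}\right) = - (1845108 - \frac{90201 \sqrt{26}}{4}) = -1845108 + \frac{90201 \sqrt{26}}{4}$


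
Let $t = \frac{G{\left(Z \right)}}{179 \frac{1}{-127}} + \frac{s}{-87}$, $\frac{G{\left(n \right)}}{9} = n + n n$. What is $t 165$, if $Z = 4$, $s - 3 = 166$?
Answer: $- \frac{111048905}{5191} \approx -21393.0$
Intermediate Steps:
$s = 169$ ($s = 3 + 166 = 169$)
$G{\left(n \right)} = 9 n + 9 n^{2}$ ($G{\left(n \right)} = 9 \left(n + n n\right) = 9 \left(n + n^{2}\right) = 9 n + 9 n^{2}$)
$t = - \frac{2019071}{15573}$ ($t = \frac{9 \cdot 4 \left(1 + 4\right)}{179 \frac{1}{-127}} + \frac{169}{-87} = \frac{9 \cdot 4 \cdot 5}{179 \left(- \frac{1}{127}\right)} + 169 \left(- \frac{1}{87}\right) = \frac{180}{- \frac{179}{127}} - \frac{169}{87} = 180 \left(- \frac{127}{179}\right) - \frac{169}{87} = - \frac{22860}{179} - \frac{169}{87} = - \frac{2019071}{15573} \approx -129.65$)
$t 165 = \left(- \frac{2019071}{15573}\right) 165 = - \frac{111048905}{5191}$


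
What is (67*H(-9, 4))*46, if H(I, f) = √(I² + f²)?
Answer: 3082*√97 ≈ 30354.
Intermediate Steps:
(67*H(-9, 4))*46 = (67*√((-9)² + 4²))*46 = (67*√(81 + 16))*46 = (67*√97)*46 = 3082*√97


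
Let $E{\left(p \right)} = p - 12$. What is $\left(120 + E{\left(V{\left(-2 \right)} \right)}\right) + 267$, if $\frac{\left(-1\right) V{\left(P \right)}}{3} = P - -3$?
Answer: $372$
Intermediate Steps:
$V{\left(P \right)} = -9 - 3 P$ ($V{\left(P \right)} = - 3 \left(P - -3\right) = - 3 \left(P + 3\right) = - 3 \left(3 + P\right) = -9 - 3 P$)
$E{\left(p \right)} = -12 + p$
$\left(120 + E{\left(V{\left(-2 \right)} \right)}\right) + 267 = \left(120 - 15\right) + 267 = 105 + 267 = 372$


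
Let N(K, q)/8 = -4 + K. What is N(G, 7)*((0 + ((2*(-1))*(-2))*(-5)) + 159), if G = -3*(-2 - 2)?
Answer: 8896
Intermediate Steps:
G = 12 (G = -3*(-4) = 12)
N(K, q) = -32 + 8*K (N(K, q) = 8*(-4 + K) = -32 + 8*K)
N(G, 7)*((0 + ((2*(-1))*(-2))*(-5)) + 159) = (-32 + 8*12)*((0 + ((2*(-1))*(-2))*(-5)) + 159) = (-32 + 96)*((0 - 2*(-2)*(-5)) + 159) = 64*((0 + 4*(-5)) + 159) = 64*((0 - 20) + 159) = 64*(-20 + 159) = 64*139 = 8896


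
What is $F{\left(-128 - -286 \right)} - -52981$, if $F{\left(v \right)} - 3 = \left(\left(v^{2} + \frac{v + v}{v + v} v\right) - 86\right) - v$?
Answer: $77862$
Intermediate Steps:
$F{\left(v \right)} = -83 + v^{2}$ ($F{\left(v \right)} = 3 - \left(86 + v - v^{2} - \frac{v + v}{v + v} v\right) = 3 - \left(86 + v - v^{2} - \frac{2 v}{2 v} v\right) = 3 - \left(86 + v - v^{2} - 2 v \frac{1}{2 v} v\right) = 3 - \left(86 - v^{2}\right) = 3 + \left(\left(-86 + v + v^{2}\right) - v\right) = 3 + \left(-86 + v^{2}\right) = -83 + v^{2}$)
$F{\left(-128 - -286 \right)} - -52981 = \left(-83 + \left(-128 - -286\right)^{2}\right) - -52981 = \left(-83 + \left(-128 + 286\right)^{2}\right) + 52981 = \left(-83 + 158^{2}\right) + 52981 = \left(-83 + 24964\right) + 52981 = 24881 + 52981 = 77862$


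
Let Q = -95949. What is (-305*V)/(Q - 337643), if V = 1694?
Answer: 258335/216796 ≈ 1.1916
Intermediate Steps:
(-305*V)/(Q - 337643) = (-305*1694)/(-95949 - 337643) = -516670/(-433592) = -516670*(-1/433592) = 258335/216796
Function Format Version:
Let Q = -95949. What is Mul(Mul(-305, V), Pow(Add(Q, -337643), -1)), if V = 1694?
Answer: Rational(258335, 216796) ≈ 1.1916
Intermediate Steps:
Mul(Mul(-305, V), Pow(Add(Q, -337643), -1)) = Mul(Mul(-305, 1694), Pow(Add(-95949, -337643), -1)) = Mul(-516670, Pow(-433592, -1)) = Mul(-516670, Rational(-1, 433592)) = Rational(258335, 216796)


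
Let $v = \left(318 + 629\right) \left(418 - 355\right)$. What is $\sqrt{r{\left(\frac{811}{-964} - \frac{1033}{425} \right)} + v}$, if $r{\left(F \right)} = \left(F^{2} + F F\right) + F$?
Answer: $\frac{3 \sqrt{1113043052973382}}{409700} \approx 244.29$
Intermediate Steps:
$r{\left(F \right)} = F + 2 F^{2}$ ($r{\left(F \right)} = \left(F^{2} + F^{2}\right) + F = 2 F^{2} + F = F + 2 F^{2}$)
$v = 59661$ ($v = 947 \left(418 - 355\right) = 947 \cdot 63 = 59661$)
$\sqrt{r{\left(\frac{811}{-964} - \frac{1033}{425} \right)} + v} = \sqrt{\left(\frac{811}{-964} - \frac{1033}{425}\right) \left(1 + 2 \left(\frac{811}{-964} - \frac{1033}{425}\right)\right) + 59661} = \sqrt{\left(811 \left(- \frac{1}{964}\right) - \frac{1033}{425}\right) \left(1 + 2 \left(811 \left(- \frac{1}{964}\right) - \frac{1033}{425}\right)\right) + 59661} = \sqrt{\left(- \frac{811}{964} - \frac{1033}{425}\right) \left(1 + 2 \left(- \frac{811}{964} - \frac{1033}{425}\right)\right) + 59661} = \sqrt{- \frac{1340487 \left(1 + 2 \left(- \frac{1340487}{409700}\right)\right)}{409700} + 59661} = \sqrt{- \frac{1340487 \left(1 - \frac{1340487}{204850}\right)}{409700} + 59661} = \sqrt{\left(- \frac{1340487}{409700}\right) \left(- \frac{1135637}{204850}\right) + 59661} = \sqrt{\frac{1522306635219}{83927045000} + 59661} = \sqrt{\frac{5008693738380219}{83927045000}} = \frac{3 \sqrt{1113043052973382}}{409700}$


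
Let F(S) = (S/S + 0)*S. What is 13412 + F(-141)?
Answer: 13271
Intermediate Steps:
F(S) = S (F(S) = (1 + 0)*S = 1*S = S)
13412 + F(-141) = 13412 - 141 = 13271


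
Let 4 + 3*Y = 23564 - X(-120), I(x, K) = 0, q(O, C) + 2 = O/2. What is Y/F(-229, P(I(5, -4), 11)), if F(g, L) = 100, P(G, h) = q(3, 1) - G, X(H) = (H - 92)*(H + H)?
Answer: -1366/15 ≈ -91.067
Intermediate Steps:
q(O, C) = -2 + O/2
X(H) = 2*H*(-92 + H) (X(H) = (-92 + H)*(2*H) = 2*H*(-92 + H))
P(G, h) = -1/2 - G (P(G, h) = (-2 + (1/2)*3) - G = (-2 + 3/2) - G = -1/2 - G)
Y = -27320/3 (Y = -4/3 + (23564 - 2*(-120)*(-92 - 120))/3 = -4/3 + (23564 - 2*(-120)*(-212))/3 = -4/3 + (23564 - 1*50880)/3 = -4/3 + (23564 - 50880)/3 = -4/3 + (1/3)*(-27316) = -4/3 - 27316/3 = -27320/3 ≈ -9106.7)
Y/F(-229, P(I(5, -4), 11)) = -27320/3/100 = -27320/3*1/100 = -1366/15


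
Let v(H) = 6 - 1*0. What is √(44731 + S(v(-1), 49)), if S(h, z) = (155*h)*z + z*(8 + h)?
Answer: √90987 ≈ 301.64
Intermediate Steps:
v(H) = 6 (v(H) = 6 + 0 = 6)
S(h, z) = z*(8 + h) + 155*h*z (S(h, z) = 155*h*z + z*(8 + h) = z*(8 + h) + 155*h*z)
√(44731 + S(v(-1), 49)) = √(44731 + 4*49*(2 + 39*6)) = √(44731 + 4*49*(2 + 234)) = √(44731 + 4*49*236) = √(44731 + 46256) = √90987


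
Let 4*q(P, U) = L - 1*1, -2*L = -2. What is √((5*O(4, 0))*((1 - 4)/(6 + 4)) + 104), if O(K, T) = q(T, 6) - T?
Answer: 2*√26 ≈ 10.198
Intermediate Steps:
L = 1 (L = -½*(-2) = 1)
q(P, U) = 0 (q(P, U) = (1 - 1*1)/4 = (1 - 1)/4 = (¼)*0 = 0)
O(K, T) = -T (O(K, T) = 0 - T = -T)
√((5*O(4, 0))*((1 - 4)/(6 + 4)) + 104) = √((5*(-1*0))*((1 - 4)/(6 + 4)) + 104) = √((5*0)*(-3/10) + 104) = √(0*(-3*⅒) + 104) = √(0*(-3/10) + 104) = √(0 + 104) = √104 = 2*√26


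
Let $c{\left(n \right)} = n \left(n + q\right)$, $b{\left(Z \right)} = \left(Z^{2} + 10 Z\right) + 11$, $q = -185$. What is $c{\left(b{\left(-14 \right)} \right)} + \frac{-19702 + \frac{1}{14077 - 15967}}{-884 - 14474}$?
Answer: $- \frac{229447220939}{29026620} \approx -7904.7$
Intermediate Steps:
$b{\left(Z \right)} = 11 + Z^{2} + 10 Z$
$c{\left(n \right)} = n \left(-185 + n\right)$ ($c{\left(n \right)} = n \left(n - 185\right) = n \left(-185 + n\right)$)
$c{\left(b{\left(-14 \right)} \right)} + \frac{-19702 + \frac{1}{14077 - 15967}}{-884 - 14474} = \left(11 + \left(-14\right)^{2} + 10 \left(-14\right)\right) \left(-185 + \left(11 + \left(-14\right)^{2} + 10 \left(-14\right)\right)\right) + \frac{-19702 + \frac{1}{14077 - 15967}}{-884 - 14474} = \left(11 + 196 - 140\right) \left(-185 + \left(11 + 196 - 140\right)\right) + \frac{-19702 + \frac{1}{-1890}}{-15358} = 67 \left(-185 + 67\right) + \left(-19702 - \frac{1}{1890}\right) \left(- \frac{1}{15358}\right) = 67 \left(-118\right) - - \frac{37236781}{29026620} = -7906 + \frac{37236781}{29026620} = - \frac{229447220939}{29026620}$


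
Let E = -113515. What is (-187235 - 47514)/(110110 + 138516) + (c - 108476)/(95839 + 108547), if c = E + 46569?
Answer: -503263073/279206998 ≈ -1.8025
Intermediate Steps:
c = -66946 (c = -113515 + 46569 = -66946)
(-187235 - 47514)/(110110 + 138516) + (c - 108476)/(95839 + 108547) = (-187235 - 47514)/(110110 + 138516) + (-66946 - 108476)/(95839 + 108547) = -234749/248626 - 175422/204386 = -234749*1/248626 - 175422*1/204386 = -234749/248626 - 6747/7861 = -503263073/279206998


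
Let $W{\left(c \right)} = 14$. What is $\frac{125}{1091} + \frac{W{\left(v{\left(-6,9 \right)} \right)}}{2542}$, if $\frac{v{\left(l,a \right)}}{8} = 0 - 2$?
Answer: $\frac{166512}{1386661} \approx 0.12008$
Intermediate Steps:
$v{\left(l,a \right)} = -16$ ($v{\left(l,a \right)} = 8 \left(0 - 2\right) = 8 \left(-2\right) = -16$)
$\frac{125}{1091} + \frac{W{\left(v{\left(-6,9 \right)} \right)}}{2542} = \frac{125}{1091} + \frac{14}{2542} = 125 \cdot \frac{1}{1091} + 14 \cdot \frac{1}{2542} = \frac{125}{1091} + \frac{7}{1271} = \frac{166512}{1386661}$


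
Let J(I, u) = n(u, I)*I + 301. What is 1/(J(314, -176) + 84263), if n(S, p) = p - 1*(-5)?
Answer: 1/184730 ≈ 5.4133e-6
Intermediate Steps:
n(S, p) = 5 + p (n(S, p) = p + 5 = 5 + p)
J(I, u) = 301 + I*(5 + I) (J(I, u) = (5 + I)*I + 301 = I*(5 + I) + 301 = 301 + I*(5 + I))
1/(J(314, -176) + 84263) = 1/((301 + 314*(5 + 314)) + 84263) = 1/((301 + 314*319) + 84263) = 1/((301 + 100166) + 84263) = 1/(100467 + 84263) = 1/184730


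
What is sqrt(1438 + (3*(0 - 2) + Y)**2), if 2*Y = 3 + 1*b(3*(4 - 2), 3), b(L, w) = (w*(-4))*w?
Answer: sqrt(7777)/2 ≈ 44.094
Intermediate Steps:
b(L, w) = -4*w**2 (b(L, w) = (-4*w)*w = -4*w**2)
Y = -33/2 (Y = (3 + 1*(-4*3**2))/2 = (3 + 1*(-4*9))/2 = (3 + 1*(-36))/2 = (3 - 36)/2 = (1/2)*(-33) = -33/2 ≈ -16.500)
sqrt(1438 + (3*(0 - 2) + Y)**2) = sqrt(1438 + (3*(0 - 2) - 33/2)**2) = sqrt(1438 + (3*(-2) - 33/2)**2) = sqrt(1438 + (-6 - 33/2)**2) = sqrt(1438 + (-45/2)**2) = sqrt(1438 + 2025/4) = sqrt(7777/4) = sqrt(7777)/2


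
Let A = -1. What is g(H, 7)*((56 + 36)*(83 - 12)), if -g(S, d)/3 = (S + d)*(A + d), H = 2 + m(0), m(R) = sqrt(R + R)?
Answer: -1058184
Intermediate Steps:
m(R) = sqrt(2)*sqrt(R) (m(R) = sqrt(2*R) = sqrt(2)*sqrt(R))
H = 2 (H = 2 + sqrt(2)*sqrt(0) = 2 + sqrt(2)*0 = 2 + 0 = 2)
g(S, d) = -3*(-1 + d)*(S + d) (g(S, d) = -3*(S + d)*(-1 + d) = -3*(-1 + d)*(S + d))
g(H, 7)*((56 + 36)*(83 - 12)) = (-3*7**2 + 3*2 + 3*7 - 3*2*7)*((56 + 36)*(83 - 12)) = (-3*49 + 6 + 21 - 42)*(92*71) = (-147 + 6 + 21 - 42)*6532 = -162*6532 = -1058184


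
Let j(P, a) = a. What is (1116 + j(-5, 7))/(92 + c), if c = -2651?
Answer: -1123/2559 ≈ -0.43884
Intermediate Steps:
(1116 + j(-5, 7))/(92 + c) = (1116 + 7)/(92 - 2651) = 1123/(-2559) = 1123*(-1/2559) = -1123/2559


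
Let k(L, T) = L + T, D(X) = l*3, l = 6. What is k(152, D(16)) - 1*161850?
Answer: -161680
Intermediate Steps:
D(X) = 18 (D(X) = 6*3 = 18)
k(152, D(16)) - 1*161850 = (152 + 18) - 1*161850 = 170 - 161850 = -161680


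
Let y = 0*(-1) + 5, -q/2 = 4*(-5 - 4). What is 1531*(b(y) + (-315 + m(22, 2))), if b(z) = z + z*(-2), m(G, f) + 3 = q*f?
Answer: -274049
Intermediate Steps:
q = 72 (q = -8*(-5 - 4) = -8*(-9) = -2*(-36) = 72)
m(G, f) = -3 + 72*f
y = 5 (y = 0 + 5 = 5)
b(z) = -z (b(z) = z - 2*z = -z)
1531*(b(y) + (-315 + m(22, 2))) = 1531*(-1*5 + (-315 + (-3 + 72*2))) = 1531*(-5 + (-315 + (-3 + 144))) = 1531*(-5 + (-315 + 141)) = 1531*(-5 - 174) = 1531*(-179) = -274049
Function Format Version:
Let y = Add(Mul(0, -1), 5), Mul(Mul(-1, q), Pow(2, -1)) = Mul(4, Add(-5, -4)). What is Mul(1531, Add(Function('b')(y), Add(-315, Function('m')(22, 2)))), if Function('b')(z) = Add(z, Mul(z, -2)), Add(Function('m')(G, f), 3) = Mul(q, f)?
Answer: -274049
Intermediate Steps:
q = 72 (q = Mul(-2, Mul(4, Add(-5, -4))) = Mul(-2, Mul(4, -9)) = Mul(-2, -36) = 72)
Function('m')(G, f) = Add(-3, Mul(72, f))
y = 5 (y = Add(0, 5) = 5)
Function('b')(z) = Mul(-1, z) (Function('b')(z) = Add(z, Mul(-2, z)) = Mul(-1, z))
Mul(1531, Add(Function('b')(y), Add(-315, Function('m')(22, 2)))) = Mul(1531, Add(Mul(-1, 5), Add(-315, Add(-3, Mul(72, 2))))) = Mul(1531, Add(-5, Add(-315, Add(-3, 144)))) = Mul(1531, Add(-5, Add(-315, 141))) = Mul(1531, Add(-5, -174)) = Mul(1531, -179) = -274049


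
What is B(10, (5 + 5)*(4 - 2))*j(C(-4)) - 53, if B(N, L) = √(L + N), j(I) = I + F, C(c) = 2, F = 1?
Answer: -53 + 3*√30 ≈ -36.568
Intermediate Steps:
j(I) = 1 + I (j(I) = I + 1 = 1 + I)
B(10, (5 + 5)*(4 - 2))*j(C(-4)) - 53 = √((5 + 5)*(4 - 2) + 10)*(1 + 2) - 53 = √(10*2 + 10)*3 - 53 = √(20 + 10)*3 - 53 = √30*3 - 53 = 3*√30 - 53 = -53 + 3*√30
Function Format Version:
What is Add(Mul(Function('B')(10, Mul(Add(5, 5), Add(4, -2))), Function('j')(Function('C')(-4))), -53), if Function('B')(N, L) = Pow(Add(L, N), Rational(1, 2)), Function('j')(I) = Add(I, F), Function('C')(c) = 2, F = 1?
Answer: Add(-53, Mul(3, Pow(30, Rational(1, 2)))) ≈ -36.568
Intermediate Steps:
Function('j')(I) = Add(1, I) (Function('j')(I) = Add(I, 1) = Add(1, I))
Add(Mul(Function('B')(10, Mul(Add(5, 5), Add(4, -2))), Function('j')(Function('C')(-4))), -53) = Add(Mul(Pow(Add(Mul(Add(5, 5), Add(4, -2)), 10), Rational(1, 2)), Add(1, 2)), -53) = Add(Mul(Pow(Add(Mul(10, 2), 10), Rational(1, 2)), 3), -53) = Add(Mul(Pow(Add(20, 10), Rational(1, 2)), 3), -53) = Add(Mul(Pow(30, Rational(1, 2)), 3), -53) = Add(Mul(3, Pow(30, Rational(1, 2))), -53) = Add(-53, Mul(3, Pow(30, Rational(1, 2))))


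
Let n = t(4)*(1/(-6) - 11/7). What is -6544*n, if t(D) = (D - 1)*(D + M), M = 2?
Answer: 1433136/7 ≈ 2.0473e+5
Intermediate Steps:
t(D) = (-1 + D)*(2 + D) (t(D) = (D - 1)*(D + 2) = (-1 + D)*(2 + D))
n = -219/7 (n = (-2 + 4 + 4²)*(1/(-6) - 11/7) = (-2 + 4 + 16)*(1*(-⅙) - 11*⅐) = 18*(-⅙ - 11/7) = 18*(-73/42) = -219/7 ≈ -31.286)
-6544*n = -6544*(-219/7) = 1433136/7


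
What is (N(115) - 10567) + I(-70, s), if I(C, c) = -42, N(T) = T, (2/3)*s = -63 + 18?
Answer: -10494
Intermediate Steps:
s = -135/2 (s = 3*(-63 + 18)/2 = (3/2)*(-45) = -135/2 ≈ -67.500)
(N(115) - 10567) + I(-70, s) = (115 - 10567) - 42 = -10452 - 42 = -10494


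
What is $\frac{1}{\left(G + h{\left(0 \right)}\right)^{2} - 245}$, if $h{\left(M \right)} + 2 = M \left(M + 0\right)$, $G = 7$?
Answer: $- \frac{1}{220} \approx -0.0045455$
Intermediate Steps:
$h{\left(M \right)} = -2 + M^{2}$ ($h{\left(M \right)} = -2 + M \left(M + 0\right) = -2 + M M = -2 + M^{2}$)
$\frac{1}{\left(G + h{\left(0 \right)}\right)^{2} - 245} = \frac{1}{\left(7 - \left(2 - 0^{2}\right)\right)^{2} - 245} = \frac{1}{\left(7 + \left(-2 + 0\right)\right)^{2} - 245} = \frac{1}{\left(7 - 2\right)^{2} - 245} = \frac{1}{5^{2} - 245} = \frac{1}{25 - 245} = \frac{1}{-220} = - \frac{1}{220}$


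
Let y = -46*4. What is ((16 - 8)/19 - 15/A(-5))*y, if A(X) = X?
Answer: -11960/19 ≈ -629.47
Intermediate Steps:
y = -184
((16 - 8)/19 - 15/A(-5))*y = ((16 - 8)/19 - 15/(-5))*(-184) = (8*(1/19) - 15*(-⅕))*(-184) = (8/19 + 3)*(-184) = (65/19)*(-184) = -11960/19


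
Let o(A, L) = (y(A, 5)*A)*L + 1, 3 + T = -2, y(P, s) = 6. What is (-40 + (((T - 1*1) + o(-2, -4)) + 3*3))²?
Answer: 144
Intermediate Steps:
T = -5 (T = -3 - 2 = -5)
o(A, L) = 1 + 6*A*L (o(A, L) = (6*A)*L + 1 = 6*A*L + 1 = 1 + 6*A*L)
(-40 + (((T - 1*1) + o(-2, -4)) + 3*3))² = (-40 + (((-5 - 1*1) + (1 + 6*(-2)*(-4))) + 3*3))² = (-40 + (((-5 - 1) + (1 + 48)) + 9))² = (-40 + ((-6 + 49) + 9))² = (-40 + (43 + 9))² = (-40 + 52)² = 12² = 144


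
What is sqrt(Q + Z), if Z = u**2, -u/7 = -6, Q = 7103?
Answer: sqrt(8867) ≈ 94.165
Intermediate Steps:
u = 42 (u = -7*(-6) = 42)
Z = 1764 (Z = 42**2 = 1764)
sqrt(Q + Z) = sqrt(7103 + 1764) = sqrt(8867)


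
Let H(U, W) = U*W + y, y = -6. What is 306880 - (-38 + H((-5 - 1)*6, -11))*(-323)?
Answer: 420576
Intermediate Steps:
H(U, W) = -6 + U*W (H(U, W) = U*W - 6 = -6 + U*W)
306880 - (-38 + H((-5 - 1)*6, -11))*(-323) = 306880 - (-38 + (-6 + ((-5 - 1)*6)*(-11)))*(-323) = 306880 - (-38 + (-6 - 6*6*(-11)))*(-323) = 306880 - (-38 + (-6 - 36*(-11)))*(-323) = 306880 - (-38 + (-6 + 396))*(-323) = 306880 - (-38 + 390)*(-323) = 306880 - 352*(-323) = 306880 - 1*(-113696) = 306880 + 113696 = 420576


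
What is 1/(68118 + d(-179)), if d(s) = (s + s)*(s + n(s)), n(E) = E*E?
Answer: -1/11338478 ≈ -8.8195e-8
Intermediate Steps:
n(E) = E²
d(s) = 2*s*(s + s²) (d(s) = (s + s)*(s + s²) = (2*s)*(s + s²) = 2*s*(s + s²))
1/(68118 + d(-179)) = 1/(68118 + 2*(-179)²*(1 - 179)) = 1/(68118 + 2*32041*(-178)) = 1/(68118 - 11406596) = 1/(-11338478) = -1/11338478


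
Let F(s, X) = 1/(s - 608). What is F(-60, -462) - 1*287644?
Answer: -192146193/668 ≈ -2.8764e+5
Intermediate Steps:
F(s, X) = 1/(-608 + s)
F(-60, -462) - 1*287644 = 1/(-608 - 60) - 1*287644 = 1/(-668) - 287644 = -1/668 - 287644 = -192146193/668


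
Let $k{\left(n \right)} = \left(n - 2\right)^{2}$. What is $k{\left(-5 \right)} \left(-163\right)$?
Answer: $-7987$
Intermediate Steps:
$k{\left(n \right)} = \left(-2 + n\right)^{2}$
$k{\left(-5 \right)} \left(-163\right) = \left(-2 - 5\right)^{2} \left(-163\right) = \left(-7\right)^{2} \left(-163\right) = 49 \left(-163\right) = -7987$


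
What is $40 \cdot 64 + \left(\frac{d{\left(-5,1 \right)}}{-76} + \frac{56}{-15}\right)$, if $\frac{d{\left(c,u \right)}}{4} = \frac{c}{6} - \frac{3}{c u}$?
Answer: $\frac{485693}{190} \approx 2556.3$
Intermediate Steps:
$d{\left(c,u \right)} = \frac{2 c}{3} - \frac{12}{c u}$ ($d{\left(c,u \right)} = 4 \left(\frac{c}{6} - \frac{3}{c u}\right) = \frac{2 c}{3} - \frac{12}{c u}$)
$40 \cdot 64 + \left(\frac{d{\left(-5,1 \right)}}{-76} + \frac{56}{-15}\right) = 40 \cdot 64 + \left(\frac{\frac{2}{3} \left(-5\right) - \frac{12}{\left(-5\right) 1}}{-76} + \frac{56}{-15}\right) = 2560 + \left(\left(- \frac{10}{3} - \left(- \frac{12}{5}\right) 1\right) \left(- \frac{1}{76}\right) + 56 \left(- \frac{1}{15}\right)\right) = 2560 - \left(\frac{56}{15} - \left(- \frac{10}{3} + \frac{12}{5}\right) \left(- \frac{1}{76}\right)\right) = 2560 - \frac{707}{190} = \frac{485693}{190}$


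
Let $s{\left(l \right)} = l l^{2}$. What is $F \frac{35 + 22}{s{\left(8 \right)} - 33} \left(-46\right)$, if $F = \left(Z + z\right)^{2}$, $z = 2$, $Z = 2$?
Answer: $- \frac{41952}{479} \approx -87.583$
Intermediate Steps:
$s{\left(l \right)} = l^{3}$
$F = 16$ ($F = \left(2 + 2\right)^{2} = 4^{2} = 16$)
$F \frac{35 + 22}{s{\left(8 \right)} - 33} \left(-46\right) = 16 \frac{35 + 22}{8^{3} - 33} \left(-46\right) = 16 \frac{57}{512 - 33} \left(-46\right) = 16 \cdot \frac{57}{479} \left(-46\right) = \frac{912}{479} \left(-46\right) = - \frac{41952}{479}$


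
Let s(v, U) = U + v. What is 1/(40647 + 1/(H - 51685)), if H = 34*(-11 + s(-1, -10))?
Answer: 52433/2131244150 ≈ 2.4602e-5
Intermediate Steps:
H = -748 (H = 34*(-11 + (-10 - 1)) = 34*(-11 - 11) = 34*(-22) = -748)
1/(40647 + 1/(H - 51685)) = 1/(40647 + 1/(-748 - 51685)) = 1/(40647 + 1/(-52433)) = 1/(40647 - 1/52433) = 1/(2131244150/52433) = 52433/2131244150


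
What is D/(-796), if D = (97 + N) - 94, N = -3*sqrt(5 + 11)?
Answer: 9/796 ≈ 0.011307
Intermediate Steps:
N = -12 (N = -3*sqrt(16) = -3*4 = -12)
D = -9 (D = (97 - 12) - 94 = 85 - 94 = -9)
D/(-796) = -9/(-796) = -9*(-1/796) = 9/796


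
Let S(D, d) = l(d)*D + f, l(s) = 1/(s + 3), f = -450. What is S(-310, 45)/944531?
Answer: -1565/3238392 ≈ -0.00048326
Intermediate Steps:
l(s) = 1/(3 + s)
S(D, d) = -450 + D/(3 + d) (S(D, d) = D/(3 + d) - 450 = -450 + D/(3 + d))
S(-310, 45)/944531 = ((-1350 - 310 - 450*45)/(3 + 45))/944531 = ((-1350 - 310 - 20250)/48)*(1/944531) = ((1/48)*(-21910))*(1/944531) = -10955/24*1/944531 = -1565/3238392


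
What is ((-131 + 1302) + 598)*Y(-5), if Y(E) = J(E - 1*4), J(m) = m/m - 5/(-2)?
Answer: 12383/2 ≈ 6191.5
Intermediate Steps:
J(m) = 7/2 (J(m) = 1 - 5*(-½) = 1 + 5/2 = 7/2)
Y(E) = 7/2
((-131 + 1302) + 598)*Y(-5) = ((-131 + 1302) + 598)*(7/2) = (1171 + 598)*(7/2) = 1769*(7/2) = 12383/2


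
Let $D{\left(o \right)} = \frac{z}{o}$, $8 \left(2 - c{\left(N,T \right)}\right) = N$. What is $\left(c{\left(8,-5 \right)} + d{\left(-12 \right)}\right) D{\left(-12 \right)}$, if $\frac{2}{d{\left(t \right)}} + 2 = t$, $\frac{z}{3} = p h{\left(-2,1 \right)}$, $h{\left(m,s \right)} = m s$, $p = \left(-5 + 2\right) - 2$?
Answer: $- \frac{15}{7} \approx -2.1429$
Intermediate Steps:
$c{\left(N,T \right)} = 2 - \frac{N}{8}$
$p = -5$ ($p = -3 - 2 = -5$)
$z = 30$ ($z = 3 \left(- 5 \left(\left(-2\right) 1\right)\right) = 3 \left(\left(-5\right) \left(-2\right)\right) = 3 \cdot 10 = 30$)
$d{\left(t \right)} = \frac{2}{-2 + t}$
$D{\left(o \right)} = \frac{30}{o}$
$\left(c{\left(8,-5 \right)} + d{\left(-12 \right)}\right) D{\left(-12 \right)} = \left(\left(2 - 1\right) + \frac{2}{-2 - 12}\right) \frac{30}{-12} = \left(\left(2 - 1\right) + \frac{2}{-14}\right) 30 \left(- \frac{1}{12}\right) = \left(1 + 2 \left(- \frac{1}{14}\right)\right) \left(- \frac{5}{2}\right) = \left(1 - \frac{1}{7}\right) \left(- \frac{5}{2}\right) = \frac{6}{7} \left(- \frac{5}{2}\right) = - \frac{15}{7}$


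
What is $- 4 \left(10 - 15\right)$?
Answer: $20$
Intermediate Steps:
$- 4 \left(10 - 15\right) = \left(-4\right) \left(-5\right) = 20$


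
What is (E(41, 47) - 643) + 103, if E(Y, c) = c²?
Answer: 1669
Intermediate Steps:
(E(41, 47) - 643) + 103 = (47² - 643) + 103 = (2209 - 643) + 103 = 1566 + 103 = 1669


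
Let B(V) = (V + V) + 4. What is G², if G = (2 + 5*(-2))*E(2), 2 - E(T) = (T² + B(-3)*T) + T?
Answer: 0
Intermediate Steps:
B(V) = 4 + 2*V (B(V) = 2*V + 4 = 4 + 2*V)
E(T) = 2 + T - T² (E(T) = 2 - ((T² + (4 + 2*(-3))*T) + T) = 2 - ((T² + (4 - 6)*T) + T) = 2 - ((T² - 2*T) + T) = 2 - (T² - T) = 2 + (T - T²) = 2 + T - T²)
G = 0 (G = (2 + 5*(-2))*(2 + 2 - 1*2²) = (2 - 10)*(2 + 2 - 1*4) = -8*(2 + 2 - 4) = -8*0 = 0)
G² = 0² = 0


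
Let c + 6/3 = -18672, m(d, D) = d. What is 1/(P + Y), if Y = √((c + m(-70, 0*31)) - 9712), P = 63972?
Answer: 15993/1023111310 - I*√7114/2046222620 ≈ 1.5632e-5 - 4.122e-8*I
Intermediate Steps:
c = -18674 (c = -2 - 18672 = -18674)
Y = 2*I*√7114 (Y = √((-18674 - 70) - 9712) = √(-18744 - 9712) = √(-28456) = 2*I*√7114 ≈ 168.69*I)
1/(P + Y) = 1/(63972 + 2*I*√7114)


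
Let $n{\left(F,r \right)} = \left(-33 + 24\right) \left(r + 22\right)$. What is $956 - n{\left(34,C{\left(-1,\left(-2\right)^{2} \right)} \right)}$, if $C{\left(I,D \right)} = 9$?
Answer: $1235$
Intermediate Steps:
$n{\left(F,r \right)} = -198 - 9 r$ ($n{\left(F,r \right)} = - 9 \left(22 + r\right) = -198 - 9 r$)
$956 - n{\left(34,C{\left(-1,\left(-2\right)^{2} \right)} \right)} = 956 - \left(-198 - 81\right) = 956 - -279 = 956 + 279 = 1235$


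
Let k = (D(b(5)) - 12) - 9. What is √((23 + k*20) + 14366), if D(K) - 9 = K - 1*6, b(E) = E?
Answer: √14129 ≈ 118.87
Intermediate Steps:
D(K) = 3 + K (D(K) = 9 + (K - 1*6) = 9 + (K - 6) = 9 + (-6 + K) = 3 + K)
k = -13 (k = ((3 + 5) - 12) - 9 = (8 - 12) - 9 = -4 - 9 = -13)
√((23 + k*20) + 14366) = √((23 - 13*20) + 14366) = √((23 - 260) + 14366) = √(-237 + 14366) = √14129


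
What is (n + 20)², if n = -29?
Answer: 81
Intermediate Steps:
(n + 20)² = (-29 + 20)² = (-9)² = 81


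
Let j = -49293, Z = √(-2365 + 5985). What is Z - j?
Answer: 49293 + 2*√905 ≈ 49353.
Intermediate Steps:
Z = 2*√905 (Z = √3620 = 2*√905 ≈ 60.166)
Z - j = 2*√905 - 1*(-49293) = 2*√905 + 49293 = 49293 + 2*√905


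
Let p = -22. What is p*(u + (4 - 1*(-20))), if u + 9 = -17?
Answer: 44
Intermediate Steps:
u = -26 (u = -9 - 17 = -26)
p*(u + (4 - 1*(-20))) = -22*(-26 + (4 - 1*(-20))) = -22*(-26 + (4 + 20)) = -22*(-26 + 24) = -22*(-2) = 44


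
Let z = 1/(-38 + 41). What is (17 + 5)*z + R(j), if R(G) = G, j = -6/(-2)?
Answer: 31/3 ≈ 10.333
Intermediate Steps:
j = 3 (j = -6*(-½) = 3)
z = ⅓ (z = 1/3 = ⅓ ≈ 0.33333)
(17 + 5)*z + R(j) = (17 + 5)*(⅓) + 3 = 22*(⅓) + 3 = 22/3 + 3 = 31/3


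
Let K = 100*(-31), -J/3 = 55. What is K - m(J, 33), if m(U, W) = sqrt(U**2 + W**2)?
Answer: -3100 - 33*sqrt(26) ≈ -3268.3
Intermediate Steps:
J = -165 (J = -3*55 = -165)
K = -3100
K - m(J, 33) = -3100 - sqrt((-165)**2 + 33**2) = -3100 - sqrt(27225 + 1089) = -3100 - sqrt(28314) = -3100 - 33*sqrt(26)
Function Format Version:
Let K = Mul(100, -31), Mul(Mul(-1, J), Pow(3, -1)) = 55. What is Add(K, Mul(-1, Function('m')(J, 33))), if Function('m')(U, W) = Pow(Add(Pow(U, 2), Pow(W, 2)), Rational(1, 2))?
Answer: Add(-3100, Mul(-33, Pow(26, Rational(1, 2)))) ≈ -3268.3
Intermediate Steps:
J = -165 (J = Mul(-3, 55) = -165)
K = -3100
Add(K, Mul(-1, Function('m')(J, 33))) = Add(-3100, Mul(-1, Pow(Add(Pow(-165, 2), Pow(33, 2)), Rational(1, 2)))) = Add(-3100, Mul(-1, Pow(Add(27225, 1089), Rational(1, 2)))) = Add(-3100, Mul(-1, Pow(28314, Rational(1, 2)))) = Add(-3100, Mul(-1, Mul(33, Pow(26, Rational(1, 2))))) = Add(-3100, Mul(-33, Pow(26, Rational(1, 2))))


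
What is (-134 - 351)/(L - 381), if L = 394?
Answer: -485/13 ≈ -37.308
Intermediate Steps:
(-134 - 351)/(L - 381) = (-134 - 351)/(394 - 381) = -485/13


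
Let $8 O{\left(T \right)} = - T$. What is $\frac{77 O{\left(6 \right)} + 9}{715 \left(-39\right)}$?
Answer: $\frac{1}{572} \approx 0.0017483$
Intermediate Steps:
$O{\left(T \right)} = - \frac{T}{8}$ ($O{\left(T \right)} = \frac{\left(-1\right) T}{8} = - \frac{T}{8}$)
$\frac{77 O{\left(6 \right)} + 9}{715 \left(-39\right)} = \frac{77 \left(\left(- \frac{1}{8}\right) 6\right) + 9}{715 \left(-39\right)} = \frac{77 \left(- \frac{3}{4}\right) + 9}{-27885} = \left(- \frac{231}{4} + 9\right) \left(- \frac{1}{27885}\right) = \left(- \frac{195}{4}\right) \left(- \frac{1}{27885}\right) = \frac{1}{572}$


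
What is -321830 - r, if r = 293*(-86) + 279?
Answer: -296911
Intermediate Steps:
r = -24919 (r = -25198 + 279 = -24919)
-321830 - r = -321830 - 1*(-24919) = -321830 + 24919 = -296911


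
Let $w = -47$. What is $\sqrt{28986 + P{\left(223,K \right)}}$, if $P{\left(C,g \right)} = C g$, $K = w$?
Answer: $\sqrt{18505} \approx 136.03$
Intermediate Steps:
$K = -47$
$\sqrt{28986 + P{\left(223,K \right)}} = \sqrt{28986 + 223 \left(-47\right)} = \sqrt{28986 - 10481} = \sqrt{18505}$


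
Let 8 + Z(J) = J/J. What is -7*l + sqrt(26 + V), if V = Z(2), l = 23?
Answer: -161 + sqrt(19) ≈ -156.64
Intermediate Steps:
Z(J) = -7 (Z(J) = -8 + J/J = -8 + 1 = -7)
V = -7
-7*l + sqrt(26 + V) = -7*23 + sqrt(26 - 7) = -161 + sqrt(19)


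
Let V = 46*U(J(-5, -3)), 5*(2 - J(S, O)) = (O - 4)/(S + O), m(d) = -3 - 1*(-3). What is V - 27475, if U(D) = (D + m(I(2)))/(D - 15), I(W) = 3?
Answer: -14482683/527 ≈ -27481.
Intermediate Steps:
m(d) = 0 (m(d) = -3 + 3 = 0)
J(S, O) = 2 - (-4 + O)/(5*(O + S)) (J(S, O) = 2 - (O - 4)/(5*(S + O)) = 2 - (-4 + O)/(5*(O + S)))
U(D) = D/(-15 + D) (U(D) = (D + 0)/(D - 15) = D/(-15 + D))
V = -3358/527 (V = 46*(((4 + 9*(-3) + 10*(-5))/(5*(-3 - 5)))/(-15 + (4 + 9*(-3) + 10*(-5))/(5*(-3 - 5)))) = 46*(((1/5)*(4 - 27 - 50)/(-8))/(-15 + (1/5)*(4 - 27 - 50)/(-8))) = 46*(((1/5)*(-1/8)*(-73))/(-15 + (1/5)*(-1/8)*(-73))) = 46*(73/(40*(-15 + 73/40))) = 46*(73/(40*(-527/40))) = 46*((73/40)*(-40/527)) = 46*(-73/527) = -3358/527 ≈ -6.3719)
V - 27475 = -3358/527 - 27475 = -14482683/527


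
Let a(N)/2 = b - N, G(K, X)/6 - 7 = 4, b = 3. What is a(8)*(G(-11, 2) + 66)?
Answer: -1320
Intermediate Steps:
G(K, X) = 66 (G(K, X) = 42 + 6*4 = 42 + 24 = 66)
a(N) = 6 - 2*N (a(N) = 2*(3 - N) = 6 - 2*N)
a(8)*(G(-11, 2) + 66) = (6 - 2*8)*(66 + 66) = (6 - 16)*132 = -10*132 = -1320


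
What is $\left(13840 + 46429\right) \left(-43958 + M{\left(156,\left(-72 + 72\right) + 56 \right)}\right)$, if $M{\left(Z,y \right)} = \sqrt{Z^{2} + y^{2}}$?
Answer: $-2649304702 + 241076 \sqrt{1717} \approx -2.6393 \cdot 10^{9}$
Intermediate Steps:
$\left(13840 + 46429\right) \left(-43958 + M{\left(156,\left(-72 + 72\right) + 56 \right)}\right) = \left(13840 + 46429\right) \left(-43958 + \sqrt{156^{2} + \left(\left(-72 + 72\right) + 56\right)^{2}}\right) = 60269 \left(-43958 + \sqrt{24336 + \left(0 + 56\right)^{2}}\right) = 60269 \left(-43958 + \sqrt{24336 + 56^{2}}\right) = 60269 \left(-43958 + \sqrt{24336 + 3136}\right) = 60269 \left(-43958 + \sqrt{27472}\right) = 60269 \left(-43958 + 4 \sqrt{1717}\right) = -2649304702 + 241076 \sqrt{1717}$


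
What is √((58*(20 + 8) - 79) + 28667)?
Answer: 2*√7553 ≈ 173.82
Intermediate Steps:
√((58*(20 + 8) - 79) + 28667) = √((58*28 - 79) + 28667) = √((1624 - 79) + 28667) = √(1545 + 28667) = √30212 = 2*√7553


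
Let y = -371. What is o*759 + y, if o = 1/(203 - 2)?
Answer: -24604/67 ≈ -367.22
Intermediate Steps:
o = 1/201 ≈ 0.0049751
o*759 + y = (1/201)*759 - 371 = 253/67 - 371 = -24604/67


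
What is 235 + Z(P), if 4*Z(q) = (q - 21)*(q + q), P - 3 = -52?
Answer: 1950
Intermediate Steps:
P = -49 (P = 3 - 52 = -49)
Z(q) = q*(-21 + q)/2 (Z(q) = ((q - 21)*(q + q))/4 = ((-21 + q)*(2*q))/4 = (2*q*(-21 + q))/4 = q*(-21 + q)/2)
235 + Z(P) = 235 + (1/2)*(-49)*(-21 - 49) = 235 + (1/2)*(-49)*(-70) = 235 + 1715 = 1950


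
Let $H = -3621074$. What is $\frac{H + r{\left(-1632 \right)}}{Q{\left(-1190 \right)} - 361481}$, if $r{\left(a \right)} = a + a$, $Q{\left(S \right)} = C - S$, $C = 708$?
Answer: $\frac{3624338}{359583} \approx 10.079$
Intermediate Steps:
$Q{\left(S \right)} = 708 - S$
$r{\left(a \right)} = 2 a$
$\frac{H + r{\left(-1632 \right)}}{Q{\left(-1190 \right)} - 361481} = \frac{-3621074 + 2 \left(-1632\right)}{\left(708 - -1190\right) - 361481} = \frac{-3621074 - 3264}{\left(708 + 1190\right) - 361481} = - \frac{3624338}{1898 - 361481} = - \frac{3624338}{-359583} = \left(-3624338\right) \left(- \frac{1}{359583}\right) = \frac{3624338}{359583}$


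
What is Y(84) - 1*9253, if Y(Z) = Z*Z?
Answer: -2197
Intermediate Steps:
Y(Z) = Z²
Y(84) - 1*9253 = 84² - 1*9253 = 7056 - 9253 = -2197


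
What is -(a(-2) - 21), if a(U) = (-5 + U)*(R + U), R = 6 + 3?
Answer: 70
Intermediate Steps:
R = 9
a(U) = (-5 + U)*(9 + U)
-(a(-2) - 21) = -((-45 + (-2)**2 + 4*(-2)) - 21) = -((-45 + 4 - 8) - 21) = -(-49 - 21) = -1*(-70) = 70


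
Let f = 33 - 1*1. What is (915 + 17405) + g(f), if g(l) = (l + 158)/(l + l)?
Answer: 586335/32 ≈ 18323.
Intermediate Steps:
f = 32 (f = 33 - 1 = 32)
g(l) = (158 + l)/(2*l) (g(l) = (158 + l)/((2*l)) = (158 + l)*(1/(2*l)) = (158 + l)/(2*l))
(915 + 17405) + g(f) = (915 + 17405) + (½)*(158 + 32)/32 = 18320 + (½)*(1/32)*190 = 18320 + 95/32 = 586335/32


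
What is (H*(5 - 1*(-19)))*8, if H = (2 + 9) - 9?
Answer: 384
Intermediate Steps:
H = 2 (H = 11 - 9 = 2)
(H*(5 - 1*(-19)))*8 = (2*(5 - 1*(-19)))*8 = (2*(5 + 19))*8 = (2*24)*8 = 48*8 = 384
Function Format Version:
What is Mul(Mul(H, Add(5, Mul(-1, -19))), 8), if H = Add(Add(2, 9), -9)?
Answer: 384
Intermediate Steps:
H = 2 (H = Add(11, -9) = 2)
Mul(Mul(H, Add(5, Mul(-1, -19))), 8) = Mul(Mul(2, Add(5, Mul(-1, -19))), 8) = Mul(Mul(2, Add(5, 19)), 8) = Mul(Mul(2, 24), 8) = Mul(48, 8) = 384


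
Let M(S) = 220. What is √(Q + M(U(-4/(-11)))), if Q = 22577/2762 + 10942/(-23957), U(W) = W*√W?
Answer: √997030531855711410/66169234 ≈ 15.090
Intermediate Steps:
U(W) = W^(3/2)
Q = 510655385/66169234 (Q = 22577*(1/2762) + 10942*(-1/23957) = 22577/2762 - 10942/23957 = 510655385/66169234 ≈ 7.7174)
√(Q + M(U(-4/(-11)))) = √(510655385/66169234 + 220) = √(15067886865/66169234) = √997030531855711410/66169234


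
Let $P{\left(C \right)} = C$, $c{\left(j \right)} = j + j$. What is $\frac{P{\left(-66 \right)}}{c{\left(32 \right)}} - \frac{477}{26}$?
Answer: $- \frac{8061}{416} \approx -19.377$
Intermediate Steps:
$c{\left(j \right)} = 2 j$
$\frac{P{\left(-66 \right)}}{c{\left(32 \right)}} - \frac{477}{26} = - \frac{66}{2 \cdot 32} - \frac{477}{26} = - \frac{66}{64} - \frac{477}{26} = \left(-66\right) \frac{1}{64} - \frac{477}{26} = - \frac{33}{32} - \frac{477}{26} = - \frac{8061}{416}$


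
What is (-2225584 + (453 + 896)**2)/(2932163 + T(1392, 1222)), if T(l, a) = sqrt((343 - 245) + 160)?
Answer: -62622205191/452504203069 + 21357*sqrt(258)/452504203069 ≈ -0.13839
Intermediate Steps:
T(l, a) = sqrt(258) (T(l, a) = sqrt(98 + 160) = sqrt(258))
(-2225584 + (453 + 896)**2)/(2932163 + T(1392, 1222)) = (-2225584 + (453 + 896)**2)/(2932163 + sqrt(258)) = (-2225584 + 1349**2)/(2932163 + sqrt(258)) = (-2225584 + 1819801)/(2932163 + sqrt(258)) = -405783/(2932163 + sqrt(258))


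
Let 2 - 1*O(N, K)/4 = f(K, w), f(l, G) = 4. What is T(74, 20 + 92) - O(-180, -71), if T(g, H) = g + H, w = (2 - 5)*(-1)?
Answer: 194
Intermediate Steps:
w = 3 (w = -3*(-1) = 3)
O(N, K) = -8 (O(N, K) = 8 - 4*4 = 8 - 16 = -8)
T(g, H) = H + g
T(74, 20 + 92) - O(-180, -71) = ((20 + 92) + 74) - 1*(-8) = (112 + 74) + 8 = 186 + 8 = 194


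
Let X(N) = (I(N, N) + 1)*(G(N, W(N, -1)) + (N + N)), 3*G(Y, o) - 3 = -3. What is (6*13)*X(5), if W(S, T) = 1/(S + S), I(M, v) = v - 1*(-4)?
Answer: 7800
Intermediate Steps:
I(M, v) = 4 + v (I(M, v) = v + 4 = 4 + v)
W(S, T) = 1/(2*S)
G(Y, o) = 0 (G(Y, o) = 1 + (⅓)*(-3) = 1 - 1 = 0)
X(N) = 2*N*(5 + N) (X(N) = ((4 + N) + 1)*(0 + (N + N)) = (5 + N)*(0 + 2*N) = (5 + N)*(2*N) = 2*N*(5 + N))
(6*13)*X(5) = (6*13)*(2*5*(5 + 5)) = 78*(2*5*10) = 78*100 = 7800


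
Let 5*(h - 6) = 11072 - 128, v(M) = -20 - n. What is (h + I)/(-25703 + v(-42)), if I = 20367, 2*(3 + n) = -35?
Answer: -75206/85675 ≈ -0.87781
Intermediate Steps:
n = -41/2 (n = -3 + (1/2)*(-35) = -3 - 35/2 = -41/2 ≈ -20.500)
v(M) = 1/2 (v(M) = -20 - 1*(-41/2) = -20 + 41/2 = 1/2)
h = 10974/5 (h = 6 + (11072 - 128)/5 = 6 + (1/5)*10944 = 6 + 10944/5 = 10974/5 ≈ 2194.8)
(h + I)/(-25703 + v(-42)) = (10974/5 + 20367)/(-25703 + 1/2) = 112809/(5*(-51405/2)) = (112809/5)*(-2/51405) = -75206/85675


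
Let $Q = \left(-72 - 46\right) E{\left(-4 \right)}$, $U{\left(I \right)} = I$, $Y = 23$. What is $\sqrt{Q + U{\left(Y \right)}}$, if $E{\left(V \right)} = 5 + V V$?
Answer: $i \sqrt{2455} \approx 49.548 i$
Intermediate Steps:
$E{\left(V \right)} = 5 + V^{2}$
$Q = -2478$ ($Q = \left(-72 - 46\right) \left(5 + \left(-4\right)^{2}\right) = - 118 \left(5 + 16\right) = \left(-118\right) 21 = -2478$)
$\sqrt{Q + U{\left(Y \right)}} = \sqrt{-2478 + 23} = \sqrt{-2455} = i \sqrt{2455}$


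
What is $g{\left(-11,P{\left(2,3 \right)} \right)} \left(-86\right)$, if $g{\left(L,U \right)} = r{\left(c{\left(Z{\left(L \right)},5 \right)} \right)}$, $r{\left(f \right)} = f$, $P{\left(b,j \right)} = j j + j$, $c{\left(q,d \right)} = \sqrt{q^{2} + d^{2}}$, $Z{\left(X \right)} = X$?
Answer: $- 86 \sqrt{146} \approx -1039.1$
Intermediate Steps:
$c{\left(q,d \right)} = \sqrt{d^{2} + q^{2}}$
$P{\left(b,j \right)} = j + j^{2}$ ($P{\left(b,j \right)} = j^{2} + j = j + j^{2}$)
$g{\left(L,U \right)} = \sqrt{25 + L^{2}}$ ($g{\left(L,U \right)} = \sqrt{5^{2} + L^{2}} = \sqrt{25 + L^{2}}$)
$g{\left(-11,P{\left(2,3 \right)} \right)} \left(-86\right) = \sqrt{25 + \left(-11\right)^{2}} \left(-86\right) = \sqrt{25 + 121} \left(-86\right) = \sqrt{146} \left(-86\right) = - 86 \sqrt{146}$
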